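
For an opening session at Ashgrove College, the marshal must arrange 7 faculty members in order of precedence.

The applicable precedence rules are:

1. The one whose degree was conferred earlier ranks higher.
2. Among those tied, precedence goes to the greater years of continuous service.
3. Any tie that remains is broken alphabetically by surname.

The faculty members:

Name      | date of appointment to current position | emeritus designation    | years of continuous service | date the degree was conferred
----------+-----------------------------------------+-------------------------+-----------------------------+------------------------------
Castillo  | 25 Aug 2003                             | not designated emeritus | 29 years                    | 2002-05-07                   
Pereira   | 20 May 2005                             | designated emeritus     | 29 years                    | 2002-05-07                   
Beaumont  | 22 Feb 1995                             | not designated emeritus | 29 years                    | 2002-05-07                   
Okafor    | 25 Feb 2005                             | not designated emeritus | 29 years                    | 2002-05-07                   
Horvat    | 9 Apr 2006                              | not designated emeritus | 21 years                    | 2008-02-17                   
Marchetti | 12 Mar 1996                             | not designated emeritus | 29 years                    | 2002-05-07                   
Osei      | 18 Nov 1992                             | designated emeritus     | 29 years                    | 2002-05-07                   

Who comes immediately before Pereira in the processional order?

Osei

By date the degree was conferred (earlier first): Beaumont, Castillo, Marchetti, Okafor, Osei and Pereira (each 2002-05-07); then Horvat (2008-02-17).
Beaumont, Castillo, Marchetti, Okafor, Osei and Pereira all have years of continuous service 29 years, so the next rule applies.
Among Beaumont, Castillo, Marchetti, Okafor, Osei and Pereira, alphabetically by surname: Beaumont before Castillo before Marchetti before Okafor before Osei before Pereira.
Order: Beaumont, Castillo, Marchetti, Okafor, Osei, Pereira, Horvat.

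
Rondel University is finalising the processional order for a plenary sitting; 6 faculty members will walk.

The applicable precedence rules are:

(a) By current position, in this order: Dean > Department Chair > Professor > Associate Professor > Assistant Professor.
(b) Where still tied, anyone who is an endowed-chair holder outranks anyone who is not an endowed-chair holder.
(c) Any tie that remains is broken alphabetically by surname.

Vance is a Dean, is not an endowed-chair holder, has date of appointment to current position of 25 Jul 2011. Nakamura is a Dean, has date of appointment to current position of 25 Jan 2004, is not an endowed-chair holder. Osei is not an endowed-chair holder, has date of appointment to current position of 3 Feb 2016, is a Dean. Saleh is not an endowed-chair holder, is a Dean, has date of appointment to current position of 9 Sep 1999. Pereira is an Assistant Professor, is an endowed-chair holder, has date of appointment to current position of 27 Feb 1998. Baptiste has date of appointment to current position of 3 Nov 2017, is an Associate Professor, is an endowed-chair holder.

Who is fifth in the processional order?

By current position: Nakamura, Osei, Saleh and Vance (Dean); then Baptiste (Associate Professor); then Pereira (Assistant Professor).
Nakamura, Osei, Saleh and Vance are each not an endowed-chair holder, so the next rule applies.
Among Nakamura, Osei, Saleh and Vance, alphabetically by surname: Nakamura before Osei before Saleh before Vance.
Order: Nakamura, Osei, Saleh, Vance, Baptiste, Pereira.

Baptiste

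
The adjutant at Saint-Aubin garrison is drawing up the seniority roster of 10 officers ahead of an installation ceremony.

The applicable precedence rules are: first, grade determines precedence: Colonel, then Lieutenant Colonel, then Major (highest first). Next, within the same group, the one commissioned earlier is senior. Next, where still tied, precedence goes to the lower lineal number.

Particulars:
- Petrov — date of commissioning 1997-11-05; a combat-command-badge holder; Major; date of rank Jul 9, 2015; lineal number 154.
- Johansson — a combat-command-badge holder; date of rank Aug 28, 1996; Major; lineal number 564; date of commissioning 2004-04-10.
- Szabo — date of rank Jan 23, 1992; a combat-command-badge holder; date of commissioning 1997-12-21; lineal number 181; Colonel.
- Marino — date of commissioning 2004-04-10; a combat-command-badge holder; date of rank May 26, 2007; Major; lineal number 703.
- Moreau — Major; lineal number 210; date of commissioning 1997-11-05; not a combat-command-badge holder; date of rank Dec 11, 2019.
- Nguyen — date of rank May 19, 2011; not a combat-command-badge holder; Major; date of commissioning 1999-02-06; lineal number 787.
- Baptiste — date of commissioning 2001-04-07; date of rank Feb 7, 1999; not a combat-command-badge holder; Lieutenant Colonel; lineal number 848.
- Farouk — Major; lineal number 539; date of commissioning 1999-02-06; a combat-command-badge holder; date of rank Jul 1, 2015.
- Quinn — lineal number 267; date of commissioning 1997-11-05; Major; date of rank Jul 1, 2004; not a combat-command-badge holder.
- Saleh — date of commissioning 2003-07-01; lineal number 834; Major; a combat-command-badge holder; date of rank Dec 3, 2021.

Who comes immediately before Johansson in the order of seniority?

By grade: Szabo (Colonel); then Baptiste (Lieutenant Colonel); then Petrov, Moreau, Quinn, Farouk, Nguyen, Saleh, Johansson and Marino (Major).
Among Petrov, Moreau, Quinn, Farouk, Nguyen, Saleh, Johansson and Marino, by date of commissioning (earlier first): Petrov, Moreau and Quinn (1997-11-05) before Farouk and Nguyen (1999-02-06) before Saleh (2003-07-01) before Johansson and Marino (2004-04-10).
Among Petrov, Moreau and Quinn, by lineal number (lower first): Petrov (154) before Moreau (210) before Quinn (267).
Among Farouk and Nguyen, by lineal number (lower first): Farouk (539) before Nguyen (787).
Among Johansson and Marino, by lineal number (lower first): Johansson (564) before Marino (703).
Order: Szabo, Baptiste, Petrov, Moreau, Quinn, Farouk, Nguyen, Saleh, Johansson, Marino.

Saleh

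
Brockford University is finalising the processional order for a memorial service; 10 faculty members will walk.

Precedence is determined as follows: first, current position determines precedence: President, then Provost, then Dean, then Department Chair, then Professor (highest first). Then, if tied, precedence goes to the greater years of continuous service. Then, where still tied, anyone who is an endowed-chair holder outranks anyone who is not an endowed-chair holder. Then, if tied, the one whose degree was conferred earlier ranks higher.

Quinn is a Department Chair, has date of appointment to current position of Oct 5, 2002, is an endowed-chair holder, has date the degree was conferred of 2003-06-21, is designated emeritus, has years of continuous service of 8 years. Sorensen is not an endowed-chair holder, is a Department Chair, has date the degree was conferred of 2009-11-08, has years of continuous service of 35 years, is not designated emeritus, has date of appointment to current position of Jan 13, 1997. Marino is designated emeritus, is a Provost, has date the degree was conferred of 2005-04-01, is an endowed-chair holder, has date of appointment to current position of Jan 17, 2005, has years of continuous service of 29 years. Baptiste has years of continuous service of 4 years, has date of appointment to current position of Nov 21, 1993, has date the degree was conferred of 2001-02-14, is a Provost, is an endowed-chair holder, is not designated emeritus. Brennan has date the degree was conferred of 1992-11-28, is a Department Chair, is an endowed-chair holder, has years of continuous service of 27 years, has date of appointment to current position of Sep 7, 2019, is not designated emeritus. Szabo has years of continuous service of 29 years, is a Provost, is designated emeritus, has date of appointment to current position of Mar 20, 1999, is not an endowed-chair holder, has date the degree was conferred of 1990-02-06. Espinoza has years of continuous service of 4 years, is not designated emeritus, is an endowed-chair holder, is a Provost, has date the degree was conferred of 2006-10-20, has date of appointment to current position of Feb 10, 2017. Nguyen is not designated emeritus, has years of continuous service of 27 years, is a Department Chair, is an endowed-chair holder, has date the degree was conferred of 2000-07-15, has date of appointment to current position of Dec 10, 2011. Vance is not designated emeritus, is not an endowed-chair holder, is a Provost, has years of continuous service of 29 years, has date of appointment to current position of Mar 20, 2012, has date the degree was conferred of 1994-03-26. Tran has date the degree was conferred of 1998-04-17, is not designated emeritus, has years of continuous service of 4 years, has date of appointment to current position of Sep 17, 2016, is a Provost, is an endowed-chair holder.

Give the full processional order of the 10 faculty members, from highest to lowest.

By current position: Marino, Szabo, Vance, Tran, Baptiste and Espinoza (Provost); then Sorensen, Brennan, Nguyen and Quinn (Department Chair).
Among Marino, Szabo, Vance, Tran, Baptiste and Espinoza, by years of continuous service (higher first): Marino, Szabo and Vance (29 years) before Tran, Baptiste and Espinoza (4 years).
Among Marino, Szabo and Vance, an endowed-chair holder before not an endowed-chair holder: Marino (an endowed-chair holder) before Szabo and Vance (not an endowed-chair holder).
Among Szabo and Vance, by date the degree was conferred (earlier first): Szabo (1990-02-06) before Vance (1994-03-26).
Tran, Baptiste and Espinoza are each an endowed-chair holder, so the next rule applies.
Among Tran, Baptiste and Espinoza, by date the degree was conferred (earlier first): Tran (1998-04-17) before Baptiste (2001-02-14) before Espinoza (2006-10-20).
Among Sorensen, Brennan, Nguyen and Quinn, by years of continuous service (higher first): Sorensen (35 years) before Brennan and Nguyen (27 years) before Quinn (8 years).
Brennan and Nguyen are each an endowed-chair holder, so the next rule applies.
Among Brennan and Nguyen, by date the degree was conferred (earlier first): Brennan (1992-11-28) before Nguyen (2000-07-15).
Full order: Marino, Szabo, Vance, Tran, Baptiste, Espinoza, Sorensen, Brennan, Nguyen, Quinn.

Marino, Szabo, Vance, Tran, Baptiste, Espinoza, Sorensen, Brennan, Nguyen, Quinn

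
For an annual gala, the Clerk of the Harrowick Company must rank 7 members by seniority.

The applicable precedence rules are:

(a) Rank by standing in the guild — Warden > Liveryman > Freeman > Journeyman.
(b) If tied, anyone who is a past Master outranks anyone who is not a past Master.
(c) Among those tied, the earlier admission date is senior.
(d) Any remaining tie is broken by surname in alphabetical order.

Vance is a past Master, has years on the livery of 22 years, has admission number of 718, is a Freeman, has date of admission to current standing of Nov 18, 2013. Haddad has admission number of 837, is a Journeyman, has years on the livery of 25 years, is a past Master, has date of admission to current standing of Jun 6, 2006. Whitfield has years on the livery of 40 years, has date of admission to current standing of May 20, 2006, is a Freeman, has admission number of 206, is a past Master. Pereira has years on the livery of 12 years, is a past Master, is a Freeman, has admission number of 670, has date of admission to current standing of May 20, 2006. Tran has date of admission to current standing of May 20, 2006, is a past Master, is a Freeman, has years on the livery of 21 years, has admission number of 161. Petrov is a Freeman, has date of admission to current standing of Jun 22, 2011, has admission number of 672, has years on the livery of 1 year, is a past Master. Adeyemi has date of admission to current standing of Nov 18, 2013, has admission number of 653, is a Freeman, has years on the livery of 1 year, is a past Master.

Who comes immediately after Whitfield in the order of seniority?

By standing in the guild: Pereira, Tran, Whitfield, Petrov, Adeyemi and Vance (Freeman); then Haddad (Journeyman).
Pereira, Tran, Whitfield, Petrov, Adeyemi and Vance are each a past Master, so the next rule applies.
Among Pereira, Tran, Whitfield, Petrov, Adeyemi and Vance, by date of admission to current standing (earlier first): Pereira, Tran and Whitfield (May 20, 2006) before Petrov (Jun 22, 2011) before Adeyemi and Vance (Nov 18, 2013).
Among Pereira, Tran and Whitfield, alphabetically by surname: Pereira before Tran before Whitfield.
Among Adeyemi and Vance, alphabetically by surname: Adeyemi before Vance.
Order: Pereira, Tran, Whitfield, Petrov, Adeyemi, Vance, Haddad.

Petrov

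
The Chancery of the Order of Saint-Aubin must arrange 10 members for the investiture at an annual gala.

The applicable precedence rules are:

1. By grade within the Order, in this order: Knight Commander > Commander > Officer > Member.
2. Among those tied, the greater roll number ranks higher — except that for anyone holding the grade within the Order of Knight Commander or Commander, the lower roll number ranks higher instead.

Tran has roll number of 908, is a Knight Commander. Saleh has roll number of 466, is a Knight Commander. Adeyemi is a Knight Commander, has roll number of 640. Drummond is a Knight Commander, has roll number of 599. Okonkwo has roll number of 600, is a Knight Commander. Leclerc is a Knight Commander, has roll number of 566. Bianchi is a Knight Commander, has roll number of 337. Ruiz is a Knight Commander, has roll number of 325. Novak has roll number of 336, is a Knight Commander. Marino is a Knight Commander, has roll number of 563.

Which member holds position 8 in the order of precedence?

Okonkwo

By grade within the Order: Ruiz, Novak, Bianchi, Saleh, Marino, Leclerc, Drummond, Okonkwo, Adeyemi and Tran (Knight Commander).
Among Ruiz, Novak, Bianchi, Saleh, Marino, Leclerc, Drummond, Okonkwo, Adeyemi and Tran, by roll number (lower first) (reversed rule for this group): Ruiz (325) before Novak (336) before Bianchi (337) before Saleh (466) before Marino (563) before Leclerc (566) before Drummond (599) before Okonkwo (600) before Adeyemi (640) before Tran (908).
Order: Ruiz, Novak, Bianchi, Saleh, Marino, Leclerc, Drummond, Okonkwo, Adeyemi, Tran.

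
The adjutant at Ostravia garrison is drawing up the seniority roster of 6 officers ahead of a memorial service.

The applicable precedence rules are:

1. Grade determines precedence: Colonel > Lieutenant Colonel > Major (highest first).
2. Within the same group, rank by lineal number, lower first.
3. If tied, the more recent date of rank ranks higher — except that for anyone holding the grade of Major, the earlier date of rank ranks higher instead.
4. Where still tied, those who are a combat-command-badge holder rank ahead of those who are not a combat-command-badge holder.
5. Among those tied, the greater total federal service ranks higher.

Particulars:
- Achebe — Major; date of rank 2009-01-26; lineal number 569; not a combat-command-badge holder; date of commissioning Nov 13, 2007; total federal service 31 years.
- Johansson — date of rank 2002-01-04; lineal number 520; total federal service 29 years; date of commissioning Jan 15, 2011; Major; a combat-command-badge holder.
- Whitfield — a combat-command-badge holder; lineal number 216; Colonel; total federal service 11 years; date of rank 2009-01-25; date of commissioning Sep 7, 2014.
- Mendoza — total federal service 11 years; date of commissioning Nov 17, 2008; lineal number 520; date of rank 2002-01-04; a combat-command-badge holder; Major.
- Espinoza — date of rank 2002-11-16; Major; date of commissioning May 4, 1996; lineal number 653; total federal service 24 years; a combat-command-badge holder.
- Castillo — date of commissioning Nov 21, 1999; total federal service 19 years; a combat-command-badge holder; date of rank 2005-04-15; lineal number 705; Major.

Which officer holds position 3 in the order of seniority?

By grade: Whitfield (Colonel); then Johansson, Mendoza, Achebe, Espinoza and Castillo (Major).
Among Johansson, Mendoza, Achebe, Espinoza and Castillo, by lineal number (lower first): Johansson and Mendoza (520) before Achebe (569) before Espinoza (653) before Castillo (705).
Johansson and Mendoza both have date of rank 2002-01-04, so the next rule applies.
Johansson and Mendoza are each a combat-command-badge holder, so the next rule applies.
Among Johansson and Mendoza, by total federal service (higher first): Johansson (29 years) before Mendoza (11 years).
Order: Whitfield, Johansson, Mendoza, Achebe, Espinoza, Castillo.

Mendoza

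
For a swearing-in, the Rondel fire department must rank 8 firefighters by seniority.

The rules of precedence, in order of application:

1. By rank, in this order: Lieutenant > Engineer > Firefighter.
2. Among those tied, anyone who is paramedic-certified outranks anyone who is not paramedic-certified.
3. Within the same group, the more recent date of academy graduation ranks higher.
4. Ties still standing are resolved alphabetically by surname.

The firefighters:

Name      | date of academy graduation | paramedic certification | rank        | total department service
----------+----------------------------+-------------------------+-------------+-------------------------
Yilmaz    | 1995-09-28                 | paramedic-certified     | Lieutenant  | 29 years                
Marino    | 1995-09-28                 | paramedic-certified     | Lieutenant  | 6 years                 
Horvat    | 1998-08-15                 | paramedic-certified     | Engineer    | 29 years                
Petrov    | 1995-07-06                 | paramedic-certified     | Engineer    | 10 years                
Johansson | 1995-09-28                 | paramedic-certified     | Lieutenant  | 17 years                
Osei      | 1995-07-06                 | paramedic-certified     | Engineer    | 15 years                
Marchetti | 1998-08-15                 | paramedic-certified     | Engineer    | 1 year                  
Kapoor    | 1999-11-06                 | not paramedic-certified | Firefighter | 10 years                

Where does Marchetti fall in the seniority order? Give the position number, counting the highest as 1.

5

By rank: Johansson, Marino and Yilmaz (Lieutenant); then Horvat, Marchetti, Osei and Petrov (Engineer); then Kapoor (Firefighter).
Johansson, Marino and Yilmaz are each paramedic-certified, so the next rule applies.
Johansson, Marino and Yilmaz all have date of academy graduation 1995-09-28, so the next rule applies.
Among Johansson, Marino and Yilmaz, alphabetically by surname: Johansson before Marino before Yilmaz.
Horvat, Marchetti, Osei and Petrov are each paramedic-certified, so the next rule applies.
Among Horvat, Marchetti, Osei and Petrov, by date of academy graduation (later first): Horvat and Marchetti (1998-08-15) before Osei and Petrov (1995-07-06).
Among Horvat and Marchetti, alphabetically by surname: Horvat before Marchetti.
Among Osei and Petrov, alphabetically by surname: Osei before Petrov.
Order: Johansson, Marino, Yilmaz, Horvat, Marchetti, Osei, Petrov, Kapoor. So position 5.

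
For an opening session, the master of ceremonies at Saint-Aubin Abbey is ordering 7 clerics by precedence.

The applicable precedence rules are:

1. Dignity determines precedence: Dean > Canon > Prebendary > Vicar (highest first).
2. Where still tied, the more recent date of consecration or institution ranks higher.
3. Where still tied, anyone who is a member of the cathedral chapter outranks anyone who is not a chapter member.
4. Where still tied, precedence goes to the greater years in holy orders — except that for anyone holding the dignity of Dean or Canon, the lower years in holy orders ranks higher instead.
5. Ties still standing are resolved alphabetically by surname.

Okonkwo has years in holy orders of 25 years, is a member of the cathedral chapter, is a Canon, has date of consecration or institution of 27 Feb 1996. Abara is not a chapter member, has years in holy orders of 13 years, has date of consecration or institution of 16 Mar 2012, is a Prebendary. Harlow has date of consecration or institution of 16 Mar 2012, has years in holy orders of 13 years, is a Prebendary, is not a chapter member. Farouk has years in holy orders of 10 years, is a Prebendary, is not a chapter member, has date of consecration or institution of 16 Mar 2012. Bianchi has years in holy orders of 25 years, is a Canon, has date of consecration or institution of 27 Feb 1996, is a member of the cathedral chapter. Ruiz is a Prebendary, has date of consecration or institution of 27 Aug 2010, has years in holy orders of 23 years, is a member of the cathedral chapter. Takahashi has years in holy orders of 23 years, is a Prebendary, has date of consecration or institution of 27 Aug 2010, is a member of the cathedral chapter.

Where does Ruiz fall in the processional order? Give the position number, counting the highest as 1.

By dignity: Bianchi and Okonkwo (Canon); then Abara, Harlow, Farouk, Ruiz and Takahashi (Prebendary).
Bianchi and Okonkwo both have date of consecration or institution 27 Feb 1996, so the next rule applies.
Bianchi and Okonkwo are each a member of the cathedral chapter, so the next rule applies.
Bianchi and Okonkwo both have years in holy orders 25 years, so the next rule applies.
Among Bianchi and Okonkwo, alphabetically by surname: Bianchi before Okonkwo.
Among Abara, Harlow, Farouk, Ruiz and Takahashi, by date of consecration or institution (later first): Abara, Harlow and Farouk (16 Mar 2012) before Ruiz and Takahashi (27 Aug 2010).
Abara, Harlow and Farouk are each not a chapter member, so the next rule applies.
Among Abara, Harlow and Farouk, by years in holy orders (higher first): Abara and Harlow (13 years) before Farouk (10 years).
Among Abara and Harlow, alphabetically by surname: Abara before Harlow.
Ruiz and Takahashi are each a member of the cathedral chapter, so the next rule applies.
Ruiz and Takahashi both have years in holy orders 23 years, so the next rule applies.
Among Ruiz and Takahashi, alphabetically by surname: Ruiz before Takahashi.
Order: Bianchi, Okonkwo, Abara, Harlow, Farouk, Ruiz, Takahashi. So position 6.

6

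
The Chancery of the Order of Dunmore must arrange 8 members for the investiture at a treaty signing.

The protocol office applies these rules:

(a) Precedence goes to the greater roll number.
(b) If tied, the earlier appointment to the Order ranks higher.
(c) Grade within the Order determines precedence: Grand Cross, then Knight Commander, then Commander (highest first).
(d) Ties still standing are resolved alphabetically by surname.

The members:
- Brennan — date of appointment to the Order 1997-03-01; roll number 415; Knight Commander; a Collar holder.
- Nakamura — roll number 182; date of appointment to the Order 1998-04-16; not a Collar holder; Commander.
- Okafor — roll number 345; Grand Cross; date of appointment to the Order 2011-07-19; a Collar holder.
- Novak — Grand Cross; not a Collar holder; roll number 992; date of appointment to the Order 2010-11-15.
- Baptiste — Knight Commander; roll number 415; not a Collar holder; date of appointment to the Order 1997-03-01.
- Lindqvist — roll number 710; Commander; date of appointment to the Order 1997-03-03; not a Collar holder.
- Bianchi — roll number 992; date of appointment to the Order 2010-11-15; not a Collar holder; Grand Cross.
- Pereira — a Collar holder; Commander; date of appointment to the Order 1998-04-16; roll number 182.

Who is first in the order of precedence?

By roll number (higher first): Bianchi and Novak (both 992); then Lindqvist (710); then Baptiste and Brennan (both 415); then Okafor (345); then Nakamura and Pereira (both 182).
Bianchi and Novak both have date of appointment to the Order 2010-11-15, so the next rule applies.
Bianchi and Novak are each Grand Cross, so the next rule applies.
Among Bianchi and Novak, alphabetically by surname: Bianchi before Novak.
Baptiste and Brennan both have date of appointment to the Order 1997-03-01, so the next rule applies.
Baptiste and Brennan are each Knight Commander, so the next rule applies.
Among Baptiste and Brennan, alphabetically by surname: Baptiste before Brennan.
Nakamura and Pereira both have date of appointment to the Order 1998-04-16, so the next rule applies.
Nakamura and Pereira are each Commander, so the next rule applies.
Among Nakamura and Pereira, alphabetically by surname: Nakamura before Pereira.
Order: Bianchi, Novak, Lindqvist, Baptiste, Brennan, Okafor, Nakamura, Pereira.

Bianchi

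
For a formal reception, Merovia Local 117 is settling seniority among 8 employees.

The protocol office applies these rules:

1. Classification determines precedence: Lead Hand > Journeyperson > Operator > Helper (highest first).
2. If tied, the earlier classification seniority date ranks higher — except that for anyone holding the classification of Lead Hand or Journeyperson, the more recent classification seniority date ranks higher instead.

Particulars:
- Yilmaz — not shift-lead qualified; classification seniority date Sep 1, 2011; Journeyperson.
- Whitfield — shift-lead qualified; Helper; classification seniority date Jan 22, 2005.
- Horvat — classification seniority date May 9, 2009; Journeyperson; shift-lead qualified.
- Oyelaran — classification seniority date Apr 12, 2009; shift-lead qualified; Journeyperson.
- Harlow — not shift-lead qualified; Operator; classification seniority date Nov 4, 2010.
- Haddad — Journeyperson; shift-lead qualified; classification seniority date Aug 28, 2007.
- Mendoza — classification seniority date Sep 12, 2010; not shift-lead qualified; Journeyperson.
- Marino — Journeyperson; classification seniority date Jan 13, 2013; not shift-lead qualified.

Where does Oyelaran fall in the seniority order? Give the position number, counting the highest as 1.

5

By classification: Marino, Yilmaz, Mendoza, Horvat, Oyelaran and Haddad (Journeyperson); then Harlow (Operator); then Whitfield (Helper).
Among Marino, Yilmaz, Mendoza, Horvat, Oyelaran and Haddad, by classification seniority date (later first) (reversed rule for this group): Marino (Jan 13, 2013) before Yilmaz (Sep 1, 2011) before Mendoza (Sep 12, 2010) before Horvat (May 9, 2009) before Oyelaran (Apr 12, 2009) before Haddad (Aug 28, 2007).
Order: Marino, Yilmaz, Mendoza, Horvat, Oyelaran, Haddad, Harlow, Whitfield. So position 5.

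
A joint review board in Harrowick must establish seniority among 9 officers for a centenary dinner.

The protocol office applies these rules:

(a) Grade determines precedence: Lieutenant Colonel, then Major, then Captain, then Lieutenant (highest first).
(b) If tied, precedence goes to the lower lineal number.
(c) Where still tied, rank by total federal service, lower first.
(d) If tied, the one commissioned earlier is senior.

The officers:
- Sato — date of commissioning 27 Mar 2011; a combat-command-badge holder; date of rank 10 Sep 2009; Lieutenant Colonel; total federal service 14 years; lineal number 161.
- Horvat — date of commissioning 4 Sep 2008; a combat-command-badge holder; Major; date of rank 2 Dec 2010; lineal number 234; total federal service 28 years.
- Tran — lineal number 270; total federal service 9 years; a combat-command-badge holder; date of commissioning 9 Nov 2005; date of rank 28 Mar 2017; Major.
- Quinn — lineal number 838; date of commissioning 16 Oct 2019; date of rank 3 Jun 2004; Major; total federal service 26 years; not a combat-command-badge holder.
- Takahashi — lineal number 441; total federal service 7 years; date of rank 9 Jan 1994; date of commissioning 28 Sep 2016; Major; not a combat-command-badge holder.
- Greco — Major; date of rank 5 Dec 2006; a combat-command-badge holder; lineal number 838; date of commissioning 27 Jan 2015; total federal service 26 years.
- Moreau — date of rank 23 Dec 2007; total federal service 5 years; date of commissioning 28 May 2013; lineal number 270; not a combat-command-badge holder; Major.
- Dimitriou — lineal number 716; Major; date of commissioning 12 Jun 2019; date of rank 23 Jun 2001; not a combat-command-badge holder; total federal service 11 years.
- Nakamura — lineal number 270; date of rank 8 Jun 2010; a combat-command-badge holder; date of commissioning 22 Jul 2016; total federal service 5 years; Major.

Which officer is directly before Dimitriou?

By grade: Sato (Lieutenant Colonel); then Horvat, Moreau, Nakamura, Tran, Takahashi, Dimitriou, Greco and Quinn (Major).
Among Horvat, Moreau, Nakamura, Tran, Takahashi, Dimitriou, Greco and Quinn, by lineal number (lower first): Horvat (234) before Moreau, Nakamura and Tran (270) before Takahashi (441) before Dimitriou (716) before Greco and Quinn (838).
Among Moreau, Nakamura and Tran, by total federal service (lower first): Moreau and Nakamura (5 years) before Tran (9 years).
Among Moreau and Nakamura, by date of commissioning (earlier first): Moreau (28 May 2013) before Nakamura (22 Jul 2016).
Greco and Quinn both have total federal service 26 years, so the next rule applies.
Among Greco and Quinn, by date of commissioning (earlier first): Greco (27 Jan 2015) before Quinn (16 Oct 2019).
Order: Sato, Horvat, Moreau, Nakamura, Tran, Takahashi, Dimitriou, Greco, Quinn.

Takahashi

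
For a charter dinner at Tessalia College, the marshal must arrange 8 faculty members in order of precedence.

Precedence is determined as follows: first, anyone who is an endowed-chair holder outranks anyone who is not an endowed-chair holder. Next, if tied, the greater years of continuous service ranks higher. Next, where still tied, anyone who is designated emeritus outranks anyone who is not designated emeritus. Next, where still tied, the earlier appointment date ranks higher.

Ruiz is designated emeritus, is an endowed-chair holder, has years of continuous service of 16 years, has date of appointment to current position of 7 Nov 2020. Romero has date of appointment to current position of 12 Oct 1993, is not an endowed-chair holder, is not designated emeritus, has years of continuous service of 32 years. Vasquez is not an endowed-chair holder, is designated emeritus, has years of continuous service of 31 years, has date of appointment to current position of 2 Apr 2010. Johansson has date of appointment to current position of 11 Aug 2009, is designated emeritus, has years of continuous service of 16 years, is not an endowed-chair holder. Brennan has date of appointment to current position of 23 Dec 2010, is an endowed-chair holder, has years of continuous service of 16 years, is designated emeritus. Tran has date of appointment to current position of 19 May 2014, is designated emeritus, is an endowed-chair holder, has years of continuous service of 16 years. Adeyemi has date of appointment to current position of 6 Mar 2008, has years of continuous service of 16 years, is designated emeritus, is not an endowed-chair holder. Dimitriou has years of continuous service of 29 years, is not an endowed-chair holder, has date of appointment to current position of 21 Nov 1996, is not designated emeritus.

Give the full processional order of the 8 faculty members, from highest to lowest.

Brennan, Tran, Ruiz, Romero, Vasquez, Dimitriou, Adeyemi, Johansson

By the first rule: Brennan, Tran and Ruiz (each an endowed-chair holder); then Romero, Vasquez, Dimitriou, Adeyemi and Johansson (each not an endowed-chair holder).
Brennan, Tran and Ruiz all have years of continuous service 16 years, so the next rule applies.
Brennan, Tran and Ruiz are each designated emeritus, so the next rule applies.
Among Brennan, Tran and Ruiz, by date of appointment to current position (earlier first): Brennan (23 Dec 2010) before Tran (19 May 2014) before Ruiz (7 Nov 2020).
Among Romero, Vasquez, Dimitriou, Adeyemi and Johansson, by years of continuous service (higher first): Romero (32 years) before Vasquez (31 years) before Dimitriou (29 years) before Adeyemi and Johansson (16 years).
Adeyemi and Johansson are each designated emeritus, so the next rule applies.
Among Adeyemi and Johansson, by date of appointment to current position (earlier first): Adeyemi (6 Mar 2008) before Johansson (11 Aug 2009).
Full order: Brennan, Tran, Ruiz, Romero, Vasquez, Dimitriou, Adeyemi, Johansson.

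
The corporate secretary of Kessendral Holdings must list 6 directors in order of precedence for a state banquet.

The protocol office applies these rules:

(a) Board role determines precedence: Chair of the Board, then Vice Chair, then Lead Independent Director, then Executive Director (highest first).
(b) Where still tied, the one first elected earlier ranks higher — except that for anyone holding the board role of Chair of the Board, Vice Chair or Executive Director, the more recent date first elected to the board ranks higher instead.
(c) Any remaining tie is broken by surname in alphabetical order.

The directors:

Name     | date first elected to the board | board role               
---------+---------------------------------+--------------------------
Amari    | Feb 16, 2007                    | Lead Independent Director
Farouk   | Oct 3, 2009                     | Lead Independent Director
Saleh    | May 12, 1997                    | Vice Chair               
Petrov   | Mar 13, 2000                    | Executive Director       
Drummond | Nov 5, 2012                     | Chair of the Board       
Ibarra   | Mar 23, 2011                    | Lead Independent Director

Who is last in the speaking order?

By board role: Drummond (Chair of the Board); then Saleh (Vice Chair); then Amari, Farouk and Ibarra (Lead Independent Director); then Petrov (Executive Director).
Among Amari, Farouk and Ibarra, by date first elected to the board (earlier first): Amari (Feb 16, 2007) before Farouk (Oct 3, 2009) before Ibarra (Mar 23, 2011).
Order: Drummond, Saleh, Amari, Farouk, Ibarra, Petrov.

Petrov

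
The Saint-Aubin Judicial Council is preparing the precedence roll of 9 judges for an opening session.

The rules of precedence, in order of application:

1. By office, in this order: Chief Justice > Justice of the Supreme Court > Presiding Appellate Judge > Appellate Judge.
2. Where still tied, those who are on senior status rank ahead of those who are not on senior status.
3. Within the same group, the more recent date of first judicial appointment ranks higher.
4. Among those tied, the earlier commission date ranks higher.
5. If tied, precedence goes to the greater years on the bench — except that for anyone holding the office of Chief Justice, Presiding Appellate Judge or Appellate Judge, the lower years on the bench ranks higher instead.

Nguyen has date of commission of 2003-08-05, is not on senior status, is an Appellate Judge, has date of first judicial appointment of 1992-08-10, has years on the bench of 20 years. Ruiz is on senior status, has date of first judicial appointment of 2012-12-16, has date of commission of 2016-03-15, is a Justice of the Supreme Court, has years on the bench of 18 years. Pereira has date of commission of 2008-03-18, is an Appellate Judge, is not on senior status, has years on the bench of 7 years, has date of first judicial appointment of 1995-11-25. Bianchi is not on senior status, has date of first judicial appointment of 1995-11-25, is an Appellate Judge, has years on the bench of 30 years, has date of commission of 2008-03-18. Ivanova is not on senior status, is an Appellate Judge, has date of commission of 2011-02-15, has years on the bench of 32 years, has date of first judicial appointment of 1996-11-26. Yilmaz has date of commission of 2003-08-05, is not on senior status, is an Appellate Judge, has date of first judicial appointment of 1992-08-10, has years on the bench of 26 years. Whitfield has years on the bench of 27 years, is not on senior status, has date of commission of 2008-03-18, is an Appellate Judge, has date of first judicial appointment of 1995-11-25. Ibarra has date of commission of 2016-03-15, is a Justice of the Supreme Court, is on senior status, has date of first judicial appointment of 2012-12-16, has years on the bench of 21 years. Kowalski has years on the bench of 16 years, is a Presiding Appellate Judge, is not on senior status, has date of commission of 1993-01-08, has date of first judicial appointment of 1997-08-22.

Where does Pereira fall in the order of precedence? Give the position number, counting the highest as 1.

By office: Ibarra and Ruiz (Justice of the Supreme Court); then Kowalski (Presiding Appellate Judge); then Ivanova, Pereira, Whitfield, Bianchi, Nguyen and Yilmaz (Appellate Judge).
Ibarra and Ruiz are each on senior status, so the next rule applies.
Ibarra and Ruiz both have date of first judicial appointment 2012-12-16, so the next rule applies.
Ibarra and Ruiz both have date of commission 2016-03-15, so the next rule applies.
Among Ibarra and Ruiz, by years on the bench (higher first): Ibarra (21 years) before Ruiz (18 years).
Ivanova, Pereira, Whitfield, Bianchi, Nguyen and Yilmaz are each not on senior status, so the next rule applies.
Among Ivanova, Pereira, Whitfield, Bianchi, Nguyen and Yilmaz, by date of first judicial appointment (later first): Ivanova (1996-11-26) before Pereira, Whitfield and Bianchi (1995-11-25) before Nguyen and Yilmaz (1992-08-10).
Pereira, Whitfield and Bianchi all have date of commission 2008-03-18, so the next rule applies.
Among Pereira, Whitfield and Bianchi, by years on the bench (lower first) (reversed rule for this group): Pereira (7 years) before Whitfield (27 years) before Bianchi (30 years).
Nguyen and Yilmaz both have date of commission 2003-08-05, so the next rule applies.
Among Nguyen and Yilmaz, by years on the bench (lower first) (reversed rule for this group): Nguyen (20 years) before Yilmaz (26 years).
Order: Ibarra, Ruiz, Kowalski, Ivanova, Pereira, Whitfield, Bianchi, Nguyen, Yilmaz. So position 5.

5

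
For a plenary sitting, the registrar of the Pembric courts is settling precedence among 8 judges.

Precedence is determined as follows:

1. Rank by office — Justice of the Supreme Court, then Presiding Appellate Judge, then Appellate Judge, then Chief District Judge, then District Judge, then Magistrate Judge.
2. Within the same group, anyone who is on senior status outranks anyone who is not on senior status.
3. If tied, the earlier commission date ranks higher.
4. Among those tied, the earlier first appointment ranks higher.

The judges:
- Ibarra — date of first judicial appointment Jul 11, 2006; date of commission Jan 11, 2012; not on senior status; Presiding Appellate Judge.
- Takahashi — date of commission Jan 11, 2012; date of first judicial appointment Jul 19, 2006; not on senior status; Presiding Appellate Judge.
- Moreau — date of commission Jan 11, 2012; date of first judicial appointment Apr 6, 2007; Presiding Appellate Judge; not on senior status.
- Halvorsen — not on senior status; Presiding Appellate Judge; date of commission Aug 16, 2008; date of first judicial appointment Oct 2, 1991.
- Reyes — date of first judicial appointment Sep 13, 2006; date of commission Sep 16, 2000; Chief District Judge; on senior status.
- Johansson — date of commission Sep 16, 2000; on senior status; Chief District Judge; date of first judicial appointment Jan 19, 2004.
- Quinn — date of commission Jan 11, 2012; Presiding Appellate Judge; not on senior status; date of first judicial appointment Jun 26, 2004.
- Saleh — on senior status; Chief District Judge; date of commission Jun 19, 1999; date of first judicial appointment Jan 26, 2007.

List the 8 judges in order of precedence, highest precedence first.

By office: Halvorsen, Quinn, Ibarra, Takahashi and Moreau (Presiding Appellate Judge); then Saleh, Johansson and Reyes (Chief District Judge).
Halvorsen, Quinn, Ibarra, Takahashi and Moreau are each not on senior status, so the next rule applies.
Among Halvorsen, Quinn, Ibarra, Takahashi and Moreau, by date of commission (earlier first): Halvorsen (Aug 16, 2008) before Quinn, Ibarra, Takahashi and Moreau (Jan 11, 2012).
Among Quinn, Ibarra, Takahashi and Moreau, by date of first judicial appointment (earlier first): Quinn (Jun 26, 2004) before Ibarra (Jul 11, 2006) before Takahashi (Jul 19, 2006) before Moreau (Apr 6, 2007).
Saleh, Johansson and Reyes are each on senior status, so the next rule applies.
Among Saleh, Johansson and Reyes, by date of commission (earlier first): Saleh (Jun 19, 1999) before Johansson and Reyes (Sep 16, 2000).
Among Johansson and Reyes, by date of first judicial appointment (earlier first): Johansson (Jan 19, 2004) before Reyes (Sep 13, 2006).
Full order: Halvorsen, Quinn, Ibarra, Takahashi, Moreau, Saleh, Johansson, Reyes.

Halvorsen, Quinn, Ibarra, Takahashi, Moreau, Saleh, Johansson, Reyes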